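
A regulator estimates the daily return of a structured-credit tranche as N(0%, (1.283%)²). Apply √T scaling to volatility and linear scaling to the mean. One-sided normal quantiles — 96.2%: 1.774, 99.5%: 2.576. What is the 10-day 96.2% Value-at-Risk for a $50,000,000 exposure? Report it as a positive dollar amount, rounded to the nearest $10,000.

$3,600,000

σ_{10d} = 1.283% × √10 = 4.057%.
VaR = 1.774 × 4.057% = 7.197%.
On $50,000,000: 0.07197 × $50,000,000 = $3,598,500.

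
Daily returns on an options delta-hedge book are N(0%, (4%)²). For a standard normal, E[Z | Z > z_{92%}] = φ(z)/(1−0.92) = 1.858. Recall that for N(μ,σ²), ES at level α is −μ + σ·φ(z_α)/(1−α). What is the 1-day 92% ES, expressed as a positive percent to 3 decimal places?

7.432%

ES = 4% × 1.858 = 7.432%.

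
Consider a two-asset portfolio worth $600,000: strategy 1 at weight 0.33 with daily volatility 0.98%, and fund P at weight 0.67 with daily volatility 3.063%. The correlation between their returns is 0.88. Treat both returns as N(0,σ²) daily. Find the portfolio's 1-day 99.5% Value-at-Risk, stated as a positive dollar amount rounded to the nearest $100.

σ_p² = 0.33²·0.98² + 0.67²·3.063² + 2·0.88·0.33·0.67·0.98·3.063 = 5.4842 (%²).
σ_p = √5.4842 = 2.342%.
At 99.5%, z = 2.576.
VaR = 2.576 × 2.342% = 6.033%; on $600,000 that is $36,198.

$36,200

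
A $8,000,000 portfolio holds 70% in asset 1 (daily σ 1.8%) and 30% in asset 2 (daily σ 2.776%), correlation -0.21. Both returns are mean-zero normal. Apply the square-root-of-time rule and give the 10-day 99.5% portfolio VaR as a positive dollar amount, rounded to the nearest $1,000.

$884,000

σ_p = √(0.7²·1.8² + 0.3²·2.776² + 2·-0.21·0.7·0.3·1.8·2.776) = 1.357%.
σ_{10d} = 1.357% × √10 = 4.291%.
z(99.5%) = 2.576.
VaR = 2.576 × 4.291% = 11.054%; on $8,000,000 that is $884,320.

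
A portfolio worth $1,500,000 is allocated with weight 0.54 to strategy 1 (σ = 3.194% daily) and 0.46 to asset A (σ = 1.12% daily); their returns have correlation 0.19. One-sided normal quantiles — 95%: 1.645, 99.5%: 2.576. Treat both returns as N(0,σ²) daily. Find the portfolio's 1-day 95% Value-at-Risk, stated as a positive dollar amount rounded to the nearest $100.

σ_p² = 0.54²·3.194² + 0.46²·1.12² + 2·0.19·0.54·0.46·3.194·1.12 = 3.5779 (%²).
σ_p = √3.5779 = 1.892%.
VaR = 1.645 × 1.892% = 3.112%; on $1,500,000 that is $46,680.

$46,700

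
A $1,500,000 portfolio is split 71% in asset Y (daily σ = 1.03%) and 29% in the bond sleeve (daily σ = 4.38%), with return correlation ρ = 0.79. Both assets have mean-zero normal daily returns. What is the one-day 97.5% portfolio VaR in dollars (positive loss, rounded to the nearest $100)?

σ_p² = 0.71²·1.03² + 0.29²·4.38² + 2·0.79·0.71·0.29·1.03·4.38 = 3.6159 (%²).
σ_p = √3.6159 = 1.902%.
At 97.5%, z = 1.960.
VaR = 1.960 × 1.902% = 3.728%; on $1,500,000 that is $55,920.

$55,900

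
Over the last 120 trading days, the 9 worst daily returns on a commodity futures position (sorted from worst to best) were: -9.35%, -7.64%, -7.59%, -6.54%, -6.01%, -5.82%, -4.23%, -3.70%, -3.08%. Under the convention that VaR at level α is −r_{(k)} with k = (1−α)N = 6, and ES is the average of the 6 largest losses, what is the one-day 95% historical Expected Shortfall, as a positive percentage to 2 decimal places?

The 6 worst returns sum to -42.95%.
ES = −(-42.95%) / 6 = 7.1583…% ≈ 7.16%.

7.16%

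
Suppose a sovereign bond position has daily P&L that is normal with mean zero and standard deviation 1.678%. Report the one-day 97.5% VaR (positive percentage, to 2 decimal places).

At 97.5% one-sided, z = 1.960.
VaR = z·σ = 1.960 × 1.678% = 3.289%.

3.29%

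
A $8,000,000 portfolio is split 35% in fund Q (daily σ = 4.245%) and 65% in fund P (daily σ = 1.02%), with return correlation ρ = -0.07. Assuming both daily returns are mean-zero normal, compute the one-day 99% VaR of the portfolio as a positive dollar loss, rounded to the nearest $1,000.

$295,000

σ_p² = 0.35²·4.245² + 0.65²·1.02² + 2·-0.07·0.35·0.65·4.245·1.02 = 2.5091 (%²).
σ_p = √2.5091 = 1.584%.
At 99%, z = 2.326.
VaR = 2.326 × 1.584% = 3.684%; on $8,000,000 that is $294,720.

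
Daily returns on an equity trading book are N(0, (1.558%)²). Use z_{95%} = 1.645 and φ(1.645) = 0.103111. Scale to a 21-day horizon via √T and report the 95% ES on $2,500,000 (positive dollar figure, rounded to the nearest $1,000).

σ_{21d} = 1.558% × √21 = 7.140%.
ES multiplier = φ(z)/(1−α) = 0.103111/0.05 = 2.062.
ES = 7.140% × 2.062 = 14.723%; on $2,500,000: $368,075.

$368,000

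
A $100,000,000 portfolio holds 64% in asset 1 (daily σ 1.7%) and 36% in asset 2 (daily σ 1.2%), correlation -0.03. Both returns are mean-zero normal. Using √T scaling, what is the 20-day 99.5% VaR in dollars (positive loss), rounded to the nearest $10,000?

$13,350,000

σ_p = √(0.64²·1.7² + 0.36²·1.2² + 2·-0.03·0.64·0.36·1.7·1.2) = 1.159%.
σ_{20d} = 1.159% × √20 = 5.183%.
z(99.5%) = 2.576.
VaR = 2.576 × 5.183% = 13.351%; on $100,000,000 that is $13,351,000.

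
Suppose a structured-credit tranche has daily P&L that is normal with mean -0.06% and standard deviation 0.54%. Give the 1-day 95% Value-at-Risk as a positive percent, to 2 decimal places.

0.95%

At 95% one-sided, z = 1.645.
VaR = −μ + z·σ = −(-0.06%) + 1.645 × 0.54% = 0.948%.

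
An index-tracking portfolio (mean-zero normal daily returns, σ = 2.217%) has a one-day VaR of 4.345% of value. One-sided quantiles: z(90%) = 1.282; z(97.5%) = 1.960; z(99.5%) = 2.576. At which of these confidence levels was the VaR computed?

Implied z = VaR/σ = 4.345 / 2.217 = 1.960.
This matches z(97.5%) = 1.960.

97.5%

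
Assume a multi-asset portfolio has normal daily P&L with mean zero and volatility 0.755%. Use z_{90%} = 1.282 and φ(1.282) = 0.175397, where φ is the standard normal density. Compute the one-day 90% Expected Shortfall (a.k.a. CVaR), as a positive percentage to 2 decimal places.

Tail multiplier: φ(z)/(1−α) = 0.175397 / 0.1 = 1.754.
ES = 0.755% × 1.754 = 1.324%.

1.32%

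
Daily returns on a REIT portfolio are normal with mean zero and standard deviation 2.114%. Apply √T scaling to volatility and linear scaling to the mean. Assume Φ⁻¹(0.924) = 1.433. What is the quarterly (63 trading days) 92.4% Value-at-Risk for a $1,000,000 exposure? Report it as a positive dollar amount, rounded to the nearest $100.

$240,400

σ_{63d} = 2.114% × √63 = 16.779%.
VaR = 1.433 × 16.779% = 24.044%.
On $1,000,000: 0.24044 × $1,000,000 = $240,440.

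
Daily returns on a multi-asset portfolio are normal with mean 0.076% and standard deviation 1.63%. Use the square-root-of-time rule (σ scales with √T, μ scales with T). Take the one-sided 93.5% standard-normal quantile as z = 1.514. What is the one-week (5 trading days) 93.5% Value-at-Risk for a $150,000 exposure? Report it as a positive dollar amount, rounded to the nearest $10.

σ_{5d} = 1.63% × √5 = 3.645%; μ_{5d} = 5 × 0.076% = 0.380%.
VaR = −(0.380%) + 1.514 × 3.645% = 5.139%.
On $150,000: 0.05139 × $150,000 = $7,709.

$7,710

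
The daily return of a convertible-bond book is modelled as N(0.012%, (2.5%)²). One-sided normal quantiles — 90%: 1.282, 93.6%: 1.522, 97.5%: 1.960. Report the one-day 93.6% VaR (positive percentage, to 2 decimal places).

VaR = −μ + z·σ = −(0.012%) + 1.522 × 2.5% = 3.793%.

3.79%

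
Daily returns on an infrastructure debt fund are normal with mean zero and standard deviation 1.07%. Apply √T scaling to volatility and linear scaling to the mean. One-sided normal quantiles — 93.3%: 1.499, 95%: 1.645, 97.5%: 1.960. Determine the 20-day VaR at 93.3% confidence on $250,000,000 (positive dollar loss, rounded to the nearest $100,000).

σ_{20d} = 1.07% × √20 = 4.785%.
VaR = 1.499 × 4.785% = 7.173%.
On $250,000,000: 0.07173 × $250,000,000 = $17,932,500.

$17,900,000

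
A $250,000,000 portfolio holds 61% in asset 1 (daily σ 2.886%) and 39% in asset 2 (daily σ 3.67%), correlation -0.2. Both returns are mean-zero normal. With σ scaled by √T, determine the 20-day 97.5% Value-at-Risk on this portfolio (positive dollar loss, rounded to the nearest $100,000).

σ_p = √(0.61²·2.886² + 0.39²·3.67² + 2·-0.2·0.61·0.39·2.886·3.67) = 2.035%.
σ_{20d} = 2.035% × √20 = 9.101%.
z(97.5%) = 1.960.
VaR = 1.960 × 9.101% = 17.838%; on $250,000,000 that is $44,595,000.

$44,600,000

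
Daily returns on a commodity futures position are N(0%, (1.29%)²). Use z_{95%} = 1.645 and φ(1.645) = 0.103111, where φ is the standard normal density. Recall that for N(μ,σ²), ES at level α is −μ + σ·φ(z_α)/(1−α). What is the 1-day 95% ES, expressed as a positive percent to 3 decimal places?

Tail multiplier: φ(z)/(1−α) = 0.103111 / 0.05 = 2.062.
ES = 1.29% × 2.062 = 2.660%.

2.660%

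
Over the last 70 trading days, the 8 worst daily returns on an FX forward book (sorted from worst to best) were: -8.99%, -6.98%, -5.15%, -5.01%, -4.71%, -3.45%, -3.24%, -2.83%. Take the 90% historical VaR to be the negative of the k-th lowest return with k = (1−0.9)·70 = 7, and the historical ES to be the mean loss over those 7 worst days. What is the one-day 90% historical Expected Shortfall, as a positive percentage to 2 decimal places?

5.36%

The 7 worst returns sum to -37.53%.
ES = −(-37.53%) / 7 = 5.3614…% ≈ 5.36%.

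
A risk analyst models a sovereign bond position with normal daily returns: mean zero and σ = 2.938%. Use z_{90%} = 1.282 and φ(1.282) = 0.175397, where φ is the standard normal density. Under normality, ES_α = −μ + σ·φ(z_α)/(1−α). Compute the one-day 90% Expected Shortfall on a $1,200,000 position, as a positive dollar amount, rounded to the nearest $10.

Tail multiplier: φ(z)/(1−α) = 0.175397 / 0.1 = 1.754.
ES = 2.938% × 1.754 = 5.153%.
On $1,200,000: 0.05153 × $1,200,000 = $61,836.

$61,840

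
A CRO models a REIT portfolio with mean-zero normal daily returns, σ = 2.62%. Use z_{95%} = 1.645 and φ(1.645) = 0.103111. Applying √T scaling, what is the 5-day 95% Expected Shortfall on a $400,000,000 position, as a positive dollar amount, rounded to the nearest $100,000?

σ_{5d} = 2.62% × √5 = 5.858%.
ES multiplier = φ(z)/(1−α) = 0.103111/0.05 = 2.062.
ES = 5.858% × 2.062 = 12.079%; on $400,000,000: $48,316,000.

$48,300,000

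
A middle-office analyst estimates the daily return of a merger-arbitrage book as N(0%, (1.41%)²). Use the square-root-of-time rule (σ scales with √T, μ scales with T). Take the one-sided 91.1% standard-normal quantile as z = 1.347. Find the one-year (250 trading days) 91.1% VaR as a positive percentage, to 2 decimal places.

30.03%

σ_{250d} = 1.41% × √250 = 22.294%.
VaR = 1.347 × 22.294% = 30.030%.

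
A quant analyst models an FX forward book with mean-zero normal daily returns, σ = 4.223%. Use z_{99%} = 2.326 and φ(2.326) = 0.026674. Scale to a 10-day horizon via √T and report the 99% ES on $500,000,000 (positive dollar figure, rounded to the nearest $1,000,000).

σ_{10d} = 4.223% × √10 = 13.354%.
ES multiplier = φ(z)/(1−α) = 0.026674/0.01 = 2.667.
ES = 13.354% × 2.667 = 35.615%; on $500,000,000: $178,075,000.

$178,000,000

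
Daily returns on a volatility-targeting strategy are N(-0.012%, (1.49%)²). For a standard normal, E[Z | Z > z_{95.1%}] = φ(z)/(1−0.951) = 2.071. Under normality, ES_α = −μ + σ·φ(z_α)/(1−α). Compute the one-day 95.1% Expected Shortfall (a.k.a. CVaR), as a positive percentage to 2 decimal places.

3.10%

ES = −(-0.012%) + 1.49% × 2.071 = 3.098%.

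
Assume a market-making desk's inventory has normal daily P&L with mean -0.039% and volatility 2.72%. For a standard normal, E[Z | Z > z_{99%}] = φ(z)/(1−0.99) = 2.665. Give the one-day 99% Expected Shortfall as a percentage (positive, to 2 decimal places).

ES = −(-0.039%) + 2.72% × 2.665 = 7.288%.

7.29%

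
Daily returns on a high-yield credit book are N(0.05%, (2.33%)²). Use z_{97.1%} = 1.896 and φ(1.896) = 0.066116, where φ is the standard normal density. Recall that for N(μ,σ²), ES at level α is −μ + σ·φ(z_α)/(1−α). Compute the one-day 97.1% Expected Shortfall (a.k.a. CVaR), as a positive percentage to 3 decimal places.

Tail multiplier: φ(z)/(1−α) = 0.066116 / 0.029 = 2.280.
ES = −(0.05%) + 2.33% × 2.280 = 5.262%.

5.262%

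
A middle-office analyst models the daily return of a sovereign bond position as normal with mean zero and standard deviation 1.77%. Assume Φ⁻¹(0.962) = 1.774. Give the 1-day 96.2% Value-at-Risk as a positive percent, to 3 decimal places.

3.140%

VaR = z·σ = 1.774 × 1.77% = 3.140%.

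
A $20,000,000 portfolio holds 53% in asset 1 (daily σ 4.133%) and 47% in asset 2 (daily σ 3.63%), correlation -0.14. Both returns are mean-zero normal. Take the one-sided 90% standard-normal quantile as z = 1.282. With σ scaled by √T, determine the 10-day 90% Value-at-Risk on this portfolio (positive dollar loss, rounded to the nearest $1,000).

$2,093,000

σ_p = √(0.53²·4.133² + 0.47²·3.63² + 2·-0.14·0.53·0.47·4.133·3.63) = 2.581%.
σ_{10d} = 2.581% × √10 = 8.162%.
VaR = 1.282 × 8.162% = 10.464%; on $20,000,000 that is $2,092,800.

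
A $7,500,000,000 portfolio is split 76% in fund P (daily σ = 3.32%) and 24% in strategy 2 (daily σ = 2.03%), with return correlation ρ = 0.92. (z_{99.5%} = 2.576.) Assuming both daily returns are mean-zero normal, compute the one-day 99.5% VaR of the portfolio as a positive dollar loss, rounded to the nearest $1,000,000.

$575,000,000

σ_p² = 0.76²·3.32² + 0.24²·2.03² + 2·0.92·0.76·0.24·3.32·2.03 = 8.8658 (%²).
σ_p = √8.8658 = 2.978%.
VaR = 2.576 × 2.978% = 7.671%; on $7,500,000,000 that is $575,325,000.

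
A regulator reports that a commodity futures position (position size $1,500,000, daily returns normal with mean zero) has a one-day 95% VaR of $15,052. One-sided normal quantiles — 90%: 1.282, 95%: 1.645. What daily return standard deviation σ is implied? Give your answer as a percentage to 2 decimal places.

0.61%

VaR as a fraction: $15,052 / $1,500,000 = 1.003%.
σ = VaR / z = 1.003% / 1.645 = 0.610%.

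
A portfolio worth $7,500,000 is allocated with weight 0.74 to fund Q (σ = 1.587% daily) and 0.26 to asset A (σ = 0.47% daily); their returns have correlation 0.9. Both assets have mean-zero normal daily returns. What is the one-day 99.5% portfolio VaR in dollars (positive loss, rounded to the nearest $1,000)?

σ_p² = 0.74²·1.587² + 0.26²·0.47² + 2·0.9·0.74·0.26·1.587·0.47 = 1.6524 (%²).
σ_p = √1.6524 = 1.285%.
At 99.5%, z = 2.576.
VaR = 2.576 × 1.285% = 3.310%; on $7,500,000 that is $248,250.

$248,000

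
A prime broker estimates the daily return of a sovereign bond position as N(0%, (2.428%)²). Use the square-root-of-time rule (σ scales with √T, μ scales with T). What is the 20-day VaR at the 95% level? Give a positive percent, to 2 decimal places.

17.86%

At 95%, z = 1.645.
σ_{20d} = 2.428% × √20 = 10.858%.
VaR = 1.645 × 10.858% = 17.861%.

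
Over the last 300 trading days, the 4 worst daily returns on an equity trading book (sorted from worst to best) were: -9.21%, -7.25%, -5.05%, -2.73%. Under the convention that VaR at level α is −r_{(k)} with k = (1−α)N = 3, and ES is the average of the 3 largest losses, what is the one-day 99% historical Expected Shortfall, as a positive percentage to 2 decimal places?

The 3 worst returns sum to -21.51%.
ES = −(-21.51%) / 3 = 7.17%.

7.17%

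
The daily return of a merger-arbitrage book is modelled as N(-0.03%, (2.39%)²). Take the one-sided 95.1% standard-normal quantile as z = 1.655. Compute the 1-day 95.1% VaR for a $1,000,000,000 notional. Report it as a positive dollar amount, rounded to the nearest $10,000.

$39,850,000

VaR = −μ + z·σ = −(-0.03%) + 1.655 × 2.39% = 3.985%.
On $1,000,000,000: 0.03985 × $1,000,000,000 = $39,850,000.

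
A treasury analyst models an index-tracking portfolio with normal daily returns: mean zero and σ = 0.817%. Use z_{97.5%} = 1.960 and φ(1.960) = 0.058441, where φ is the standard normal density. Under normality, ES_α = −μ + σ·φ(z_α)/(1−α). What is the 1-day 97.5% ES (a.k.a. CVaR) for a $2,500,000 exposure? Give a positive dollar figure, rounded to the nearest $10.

Tail multiplier: φ(z)/(1−α) = 0.058441 / 0.025 = 2.338.
ES = 0.817% × 2.338 = 1.910%.
On $2,500,000: 0.01910 × $2,500,000 = $47,750.

$47,750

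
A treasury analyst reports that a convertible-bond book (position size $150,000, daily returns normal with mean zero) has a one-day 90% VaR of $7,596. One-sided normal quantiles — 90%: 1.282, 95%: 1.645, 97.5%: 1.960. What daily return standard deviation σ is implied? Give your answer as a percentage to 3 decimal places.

VaR as a fraction: $7,596 / $150,000 = 5.064%.
σ = VaR / z = 5.064% / 1.282 = 3.950%.

3.950%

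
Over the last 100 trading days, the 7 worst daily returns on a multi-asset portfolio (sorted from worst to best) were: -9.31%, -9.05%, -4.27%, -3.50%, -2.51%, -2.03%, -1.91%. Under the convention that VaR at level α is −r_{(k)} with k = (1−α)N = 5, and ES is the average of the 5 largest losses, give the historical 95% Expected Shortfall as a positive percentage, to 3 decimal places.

5.728%

The 5 worst returns sum to -28.64%.
ES = −(-28.64%) / 5 = 5.728%.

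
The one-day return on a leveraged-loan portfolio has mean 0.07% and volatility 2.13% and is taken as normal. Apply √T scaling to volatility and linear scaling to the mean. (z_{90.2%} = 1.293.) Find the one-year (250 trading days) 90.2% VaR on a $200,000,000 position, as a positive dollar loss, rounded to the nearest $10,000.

σ_{250d} = 2.13% × √250 = 33.678%; μ_{250d} = 250 × 0.07% = 17.500%.
VaR = −(17.500%) + 1.293 × 33.678% = 26.046%.
On $200,000,000: 0.26046 × $200,000,000 = $52,092,000.

$52,090,000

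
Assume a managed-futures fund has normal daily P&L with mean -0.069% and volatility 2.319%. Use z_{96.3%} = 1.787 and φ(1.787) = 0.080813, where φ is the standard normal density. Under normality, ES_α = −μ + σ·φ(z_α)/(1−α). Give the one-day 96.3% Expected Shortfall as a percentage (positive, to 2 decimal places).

Tail multiplier: φ(z)/(1−α) = 0.080813 / 0.037 = 2.184.
ES = −(-0.069%) + 2.319% × 2.184 = 5.134%.

5.13%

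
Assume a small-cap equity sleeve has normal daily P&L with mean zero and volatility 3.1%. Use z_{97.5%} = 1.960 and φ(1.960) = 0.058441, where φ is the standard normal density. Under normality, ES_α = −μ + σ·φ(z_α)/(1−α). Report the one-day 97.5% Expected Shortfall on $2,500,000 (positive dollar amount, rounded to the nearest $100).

Tail multiplier: φ(z)/(1−α) = 0.058441 / 0.025 = 2.338.
ES = 3.1% × 2.338 = 7.248%.
On $2,500,000: 0.07248 × $2,500,000 = $181,200.

$181,200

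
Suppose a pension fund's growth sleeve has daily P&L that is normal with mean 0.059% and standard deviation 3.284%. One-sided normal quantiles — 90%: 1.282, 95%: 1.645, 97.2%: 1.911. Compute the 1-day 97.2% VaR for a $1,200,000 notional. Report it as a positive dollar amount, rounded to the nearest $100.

$74,600

VaR = −μ + z·σ = −(0.059%) + 1.911 × 3.284% = 6.217%.
On $1,200,000: 0.06217 × $1,200,000 = $74,604.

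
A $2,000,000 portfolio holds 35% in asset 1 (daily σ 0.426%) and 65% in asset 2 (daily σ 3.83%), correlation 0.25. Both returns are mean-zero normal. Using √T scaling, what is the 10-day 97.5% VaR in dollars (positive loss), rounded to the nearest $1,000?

$314,000

σ_p = √(0.35²·0.426² + 0.65²·3.83² + 2·0.25·0.35·0.65·0.426·3.83) = 2.531%.
σ_{10d} = 2.531% × √10 = 8.004%.
z(97.5%) = 1.960.
VaR = 1.960 × 8.004% = 15.688%; on $2,000,000 that is $313,760.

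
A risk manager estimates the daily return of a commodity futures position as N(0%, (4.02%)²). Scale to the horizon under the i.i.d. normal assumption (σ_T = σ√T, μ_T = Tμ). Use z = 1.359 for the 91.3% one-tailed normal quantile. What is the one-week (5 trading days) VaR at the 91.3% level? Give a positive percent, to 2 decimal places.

σ_{5d} = 4.02% × √5 = 8.989%.
VaR = 1.359 × 8.989% = 12.216%.

12.22%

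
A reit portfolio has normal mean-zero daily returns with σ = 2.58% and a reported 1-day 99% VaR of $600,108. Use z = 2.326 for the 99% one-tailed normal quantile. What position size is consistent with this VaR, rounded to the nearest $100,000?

$10,000,000

VaR as a fraction of value: z·σ = 2.326 × 2.58% = 6.00108%.
Position = $600,108 / 0.0600108 = $10,000,000.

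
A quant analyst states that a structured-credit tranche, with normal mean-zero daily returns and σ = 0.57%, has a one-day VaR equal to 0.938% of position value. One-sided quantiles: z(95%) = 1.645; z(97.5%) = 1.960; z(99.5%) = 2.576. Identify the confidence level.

95%

Implied z = VaR/σ = 0.938 / 0.57 = 1.646.
This matches z(95%) = 1.645.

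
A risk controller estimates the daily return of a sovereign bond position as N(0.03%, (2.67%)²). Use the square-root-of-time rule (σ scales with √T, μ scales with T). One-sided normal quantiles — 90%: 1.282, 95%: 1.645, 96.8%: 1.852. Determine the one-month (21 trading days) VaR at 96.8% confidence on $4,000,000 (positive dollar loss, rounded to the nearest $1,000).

$881,000

σ_{21d} = 2.67% × √21 = 12.235%; μ_{21d} = 21 × 0.03% = 0.630%.
VaR = −(0.630%) + 1.852 × 12.235% = 22.029%.
On $4,000,000: 0.22029 × $4,000,000 = $881,160.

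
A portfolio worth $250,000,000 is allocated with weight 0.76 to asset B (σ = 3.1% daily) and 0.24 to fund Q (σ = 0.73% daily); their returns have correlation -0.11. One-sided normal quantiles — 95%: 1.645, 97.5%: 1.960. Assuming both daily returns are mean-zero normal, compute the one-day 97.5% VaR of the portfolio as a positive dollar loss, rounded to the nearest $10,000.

$11,480,000

σ_p² = 0.76²·3.1² + 0.24²·0.73² + 2·-0.11·0.76·0.24·3.1·0.73 = 5.4906 (%²).
σ_p = √5.4906 = 2.343%.
VaR = 1.960 × 2.343% = 4.592%; on $250,000,000 that is $11,480,000.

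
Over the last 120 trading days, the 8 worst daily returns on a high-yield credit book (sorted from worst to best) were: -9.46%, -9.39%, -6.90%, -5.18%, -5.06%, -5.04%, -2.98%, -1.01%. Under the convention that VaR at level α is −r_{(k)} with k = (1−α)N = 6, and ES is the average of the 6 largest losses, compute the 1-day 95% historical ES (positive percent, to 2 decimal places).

The 6 worst returns sum to -41.03%.
ES = −(-41.03%) / 6 = 6.8383…% ≈ 6.84%.

6.84%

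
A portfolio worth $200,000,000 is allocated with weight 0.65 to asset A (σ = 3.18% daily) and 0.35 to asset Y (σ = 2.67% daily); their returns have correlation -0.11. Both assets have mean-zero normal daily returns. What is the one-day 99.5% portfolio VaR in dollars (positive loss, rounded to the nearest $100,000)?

$11,200,000

σ_p² = 0.65²·3.18² + 0.35²·2.67² + 2·-0.11·0.65·0.35·3.18·2.67 = 4.7208 (%²).
σ_p = √4.7208 = 2.173%.
At 99.5%, z = 2.576.
VaR = 2.576 × 2.173% = 5.598%; on $200,000,000 that is $11,196,000.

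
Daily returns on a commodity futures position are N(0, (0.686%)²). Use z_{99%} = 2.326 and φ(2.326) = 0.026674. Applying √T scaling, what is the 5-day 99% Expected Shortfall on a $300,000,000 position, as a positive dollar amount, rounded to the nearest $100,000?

σ_{5d} = 0.686% × √5 = 1.534%.
ES multiplier = φ(z)/(1−α) = 0.026674/0.01 = 2.667.
ES = 1.534% × 2.667 = 4.091%; on $300,000,000: $12,273,000.

$12,300,000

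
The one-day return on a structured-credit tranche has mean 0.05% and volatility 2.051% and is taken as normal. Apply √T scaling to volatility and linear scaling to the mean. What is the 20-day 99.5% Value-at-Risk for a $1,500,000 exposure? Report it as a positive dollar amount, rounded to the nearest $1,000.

At 99.5%, z = 2.576.
σ_{20d} = 2.051% × √20 = 9.172%; μ_{20d} = 20 × 0.05% = 1.000%.
VaR = −(1.000%) + 2.576 × 9.172% = 22.627%.
On $1,500,000: 0.22627 × $1,500,000 = $339,405.

$339,000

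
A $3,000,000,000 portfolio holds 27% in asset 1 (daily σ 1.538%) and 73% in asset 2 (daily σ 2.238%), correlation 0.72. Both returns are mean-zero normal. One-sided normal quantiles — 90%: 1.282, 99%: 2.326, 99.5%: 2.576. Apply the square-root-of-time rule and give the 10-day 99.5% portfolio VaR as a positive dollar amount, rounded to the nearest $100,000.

$477,500,000

σ_p = √(0.27²·1.538² + 0.73²·2.238² + 2·0.72·0.27·0.73·1.538·2.238) = 1.954%.
σ_{10d} = 1.954% × √10 = 6.179%.
VaR = 2.576 × 6.179% = 15.917%; on $3,000,000,000 that is $477,510,000.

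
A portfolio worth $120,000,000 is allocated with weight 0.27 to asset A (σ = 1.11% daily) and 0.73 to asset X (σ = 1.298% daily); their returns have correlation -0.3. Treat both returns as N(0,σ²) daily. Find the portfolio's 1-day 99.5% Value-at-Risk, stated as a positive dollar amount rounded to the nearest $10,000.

$2,790,000

σ_p² = 0.27²·1.11² + 0.73²·1.298² + 2·-0.3·0.27·0.73·1.11·1.298 = 0.8173 (%²).
σ_p = √0.8173 = 0.904%.
At 99.5%, z = 2.576.
VaR = 2.576 × 0.904% = 2.329%; on $120,000,000 that is $2,794,800.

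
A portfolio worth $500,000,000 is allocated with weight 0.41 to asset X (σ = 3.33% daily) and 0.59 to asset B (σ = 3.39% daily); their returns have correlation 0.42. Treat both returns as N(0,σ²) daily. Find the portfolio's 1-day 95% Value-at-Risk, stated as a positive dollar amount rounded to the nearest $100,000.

σ_p² = 0.41²·3.33² + 0.59²·3.39² + 2·0.42·0.41·0.59·3.33·3.39 = 8.1583 (%²).
σ_p = √8.1583 = 2.856%.
At 95%, z = 1.645.
VaR = 1.645 × 2.856% = 4.698%; on $500,000,000 that is $23,490,000.

$23,500,000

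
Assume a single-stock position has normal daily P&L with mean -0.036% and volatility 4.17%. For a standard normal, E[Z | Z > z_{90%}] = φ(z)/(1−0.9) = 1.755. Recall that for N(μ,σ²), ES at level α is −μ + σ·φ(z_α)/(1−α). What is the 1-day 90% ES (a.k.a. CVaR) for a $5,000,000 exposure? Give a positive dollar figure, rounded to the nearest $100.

ES = −(-0.036%) + 4.17% × 1.755 = 7.354%.
On $5,000,000: 0.07354 × $5,000,000 = $367,700.

$367,700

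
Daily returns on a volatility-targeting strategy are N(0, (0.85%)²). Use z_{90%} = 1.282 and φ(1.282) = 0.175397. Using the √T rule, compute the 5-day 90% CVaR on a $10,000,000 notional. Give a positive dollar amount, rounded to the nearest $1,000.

σ_{5d} = 0.85% × √5 = 1.901%.
ES multiplier = φ(z)/(1−α) = 0.175397/0.1 = 1.754.
ES = 1.901% × 1.754 = 3.334%; on $10,000,000: $333,400.

$333,000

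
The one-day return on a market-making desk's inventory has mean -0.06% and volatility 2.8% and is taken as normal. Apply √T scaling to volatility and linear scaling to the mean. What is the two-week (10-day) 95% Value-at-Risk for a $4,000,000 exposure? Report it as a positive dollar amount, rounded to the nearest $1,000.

At 95%, z = 1.645.
σ_{10d} = 2.8% × √10 = 8.854%; μ_{10d} = 10 × -0.06% = -0.600%.
VaR = −(-0.600%) + 1.645 × 8.854% = 15.165%.
On $4,000,000: 0.15165 × $4,000,000 = $606,600.

$607,000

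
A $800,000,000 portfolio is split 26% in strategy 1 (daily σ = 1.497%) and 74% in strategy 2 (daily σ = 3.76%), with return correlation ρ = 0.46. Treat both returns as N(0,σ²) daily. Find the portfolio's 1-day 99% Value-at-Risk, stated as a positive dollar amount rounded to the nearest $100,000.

σ_p² = 0.26²·1.497² + 0.74²·3.76² + 2·0.46·0.26·0.74·1.497·3.76 = 8.8896 (%²).
σ_p = √8.8896 = 2.982%.
At 99%, z = 2.326.
VaR = 2.326 × 2.982% = 6.936%; on $800,000,000 that is $55,488,000.

$55,500,000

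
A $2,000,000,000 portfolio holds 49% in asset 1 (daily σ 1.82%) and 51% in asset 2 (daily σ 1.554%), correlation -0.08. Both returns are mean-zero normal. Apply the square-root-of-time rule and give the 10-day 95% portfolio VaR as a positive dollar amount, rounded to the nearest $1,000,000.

σ_p = √(0.49²·1.82² + 0.51²·1.554² + 2·-0.08·0.49·0.51·1.82·1.554) = 1.145%.
σ_{10d} = 1.145% × √10 = 3.621%.
z(95%) = 1.645.
VaR = 1.645 × 3.621% = 5.957%; on $2,000,000,000 that is $119,140,000.

$119,000,000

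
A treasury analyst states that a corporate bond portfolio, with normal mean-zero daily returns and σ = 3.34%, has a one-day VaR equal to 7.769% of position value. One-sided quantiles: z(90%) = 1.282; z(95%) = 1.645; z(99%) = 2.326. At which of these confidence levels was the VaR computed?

Implied z = VaR/σ = 7.769 / 3.34 = 2.326.
This matches z(99%) = 2.326.

99%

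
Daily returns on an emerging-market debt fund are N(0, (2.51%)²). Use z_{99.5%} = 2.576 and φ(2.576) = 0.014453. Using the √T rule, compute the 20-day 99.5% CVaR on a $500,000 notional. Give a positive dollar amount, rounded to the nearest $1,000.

σ_{20d} = 2.51% × √20 = 11.225%.
ES multiplier = φ(z)/(1−α) = 0.014453/0.005 = 2.891.
ES = 11.225% × 2.891 = 32.451%; on $500,000: $162,255.

$162,000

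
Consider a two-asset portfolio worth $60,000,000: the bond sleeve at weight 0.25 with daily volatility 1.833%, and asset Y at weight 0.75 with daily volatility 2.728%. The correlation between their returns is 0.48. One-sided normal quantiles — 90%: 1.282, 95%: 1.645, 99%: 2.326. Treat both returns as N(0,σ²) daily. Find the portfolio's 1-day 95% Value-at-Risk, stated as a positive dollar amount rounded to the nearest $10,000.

$2,270,000

σ_p² = 0.25²·1.833² + 0.75²·2.728² + 2·0.48·0.25·0.75·1.833·2.728 = 5.2962 (%²).
σ_p = √5.2962 = 2.301%.
VaR = 1.645 × 2.301% = 3.785%; on $60,000,000 that is $2,271,000.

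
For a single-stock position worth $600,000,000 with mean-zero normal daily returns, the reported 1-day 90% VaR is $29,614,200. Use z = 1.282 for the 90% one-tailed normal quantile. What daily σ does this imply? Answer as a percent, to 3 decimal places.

3.850%

VaR as a fraction: $29,614,200 / $600,000,000 = 4.936%.
σ = VaR / z = 4.936% / 1.282 = 3.850%.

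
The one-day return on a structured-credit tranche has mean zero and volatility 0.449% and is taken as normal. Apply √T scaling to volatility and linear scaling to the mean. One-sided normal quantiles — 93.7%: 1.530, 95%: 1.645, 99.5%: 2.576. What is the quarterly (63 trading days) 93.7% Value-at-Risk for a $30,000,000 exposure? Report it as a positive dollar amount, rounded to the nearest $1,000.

$1,636,000

σ_{63d} = 0.449% × √63 = 3.564%.
VaR = 1.530 × 3.564% = 5.453%.
On $30,000,000: 0.05453 × $30,000,000 = $1,635,900.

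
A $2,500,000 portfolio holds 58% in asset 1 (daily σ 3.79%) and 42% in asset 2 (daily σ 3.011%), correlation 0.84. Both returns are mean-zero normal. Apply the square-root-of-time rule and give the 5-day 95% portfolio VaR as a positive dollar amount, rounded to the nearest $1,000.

$306,000

σ_p = √(0.58²·3.79² + 0.42²·3.011² + 2·0.84·0.58·0.42·3.79·3.011) = 3.332%.
σ_{5d} = 3.332% × √5 = 7.451%.
z(95%) = 1.645.
VaR = 1.645 × 7.451% = 12.257%; on $2,500,000 that is $306,425.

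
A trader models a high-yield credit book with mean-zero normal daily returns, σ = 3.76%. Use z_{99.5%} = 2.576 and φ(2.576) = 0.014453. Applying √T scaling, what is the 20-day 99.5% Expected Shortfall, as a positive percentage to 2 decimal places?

σ_{20d} = 3.76% × √20 = 16.815%.
ES multiplier = φ(z)/(1−α) = 0.014453/0.005 = 2.891.
ES = 16.815% × 2.891 = 48.612%.

48.61%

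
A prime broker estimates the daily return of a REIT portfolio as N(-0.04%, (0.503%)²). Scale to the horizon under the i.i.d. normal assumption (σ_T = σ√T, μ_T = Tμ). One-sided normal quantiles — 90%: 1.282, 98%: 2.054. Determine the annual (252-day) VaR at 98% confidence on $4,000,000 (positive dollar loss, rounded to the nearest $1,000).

$1,059,000

σ_{252d} = 0.503% × √252 = 7.985%; μ_{252d} = 252 × -0.04% = -10.080%.
VaR = −(-10.080%) + 2.054 × 7.985% = 26.481%.
On $4,000,000: 0.26481 × $4,000,000 = $1,059,240.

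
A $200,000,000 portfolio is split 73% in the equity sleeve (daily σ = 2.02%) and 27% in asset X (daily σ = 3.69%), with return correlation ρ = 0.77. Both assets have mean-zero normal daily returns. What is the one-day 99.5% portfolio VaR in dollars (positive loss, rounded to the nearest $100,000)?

$12,000,000

σ_p² = 0.73²·2.02² + 0.27²·3.69² + 2·0.77·0.73·0.27·2.02·3.69 = 5.4295 (%²).
σ_p = √5.4295 = 2.330%.
At 99.5%, z = 2.576.
VaR = 2.576 × 2.330% = 6.002%; on $200,000,000 that is $12,004,000.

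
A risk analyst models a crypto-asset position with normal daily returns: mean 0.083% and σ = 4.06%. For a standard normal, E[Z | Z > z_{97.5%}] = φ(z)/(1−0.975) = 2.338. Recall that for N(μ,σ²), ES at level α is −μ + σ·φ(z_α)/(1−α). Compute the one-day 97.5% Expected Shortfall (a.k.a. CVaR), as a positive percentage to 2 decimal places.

ES = −(0.083%) + 4.06% × 2.338 = 9.409%.

9.41%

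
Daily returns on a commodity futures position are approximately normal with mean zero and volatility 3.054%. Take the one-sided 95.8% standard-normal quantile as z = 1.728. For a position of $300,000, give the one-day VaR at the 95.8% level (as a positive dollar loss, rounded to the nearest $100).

VaR = z·σ = 1.728 × 3.054% = 5.277%.
On $300,000: 0.05277 × $300,000 = $15,831.

$15,800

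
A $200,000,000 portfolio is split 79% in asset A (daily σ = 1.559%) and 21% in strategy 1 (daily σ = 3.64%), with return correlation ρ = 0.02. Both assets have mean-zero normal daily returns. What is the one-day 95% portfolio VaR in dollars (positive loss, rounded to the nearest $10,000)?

σ_p² = 0.79²·1.559² + 0.21²·3.64² + 2·0.02·0.79·0.21·1.559·3.64 = 2.1388 (%²).
σ_p = √2.1388 = 1.462%.
At 95%, z = 1.645.
VaR = 1.645 × 1.462% = 2.405%; on $200,000,000 that is $4,810,000.

$4,810,000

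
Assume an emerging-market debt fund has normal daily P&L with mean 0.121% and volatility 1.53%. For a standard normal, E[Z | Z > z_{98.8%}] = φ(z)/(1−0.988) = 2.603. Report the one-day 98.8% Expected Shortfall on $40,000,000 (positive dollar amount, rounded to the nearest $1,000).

$1,545,000

ES = −(0.121%) + 1.53% × 2.603 = 3.862%.
On $40,000,000: 0.03862 × $40,000,000 = $1,544,800.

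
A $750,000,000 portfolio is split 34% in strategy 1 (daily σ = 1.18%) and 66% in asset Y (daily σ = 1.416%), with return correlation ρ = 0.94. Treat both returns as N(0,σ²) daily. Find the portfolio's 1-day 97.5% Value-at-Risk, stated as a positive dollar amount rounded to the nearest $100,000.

$19,400,000

σ_p² = 0.34²·1.18² + 0.66²·1.416² + 2·0.94·0.34·0.66·1.18·1.416 = 1.7393 (%²).
σ_p = √1.7393 = 1.319%.
At 97.5%, z = 1.960.
VaR = 1.960 × 1.319% = 2.585%; on $750,000,000 that is $19,387,500.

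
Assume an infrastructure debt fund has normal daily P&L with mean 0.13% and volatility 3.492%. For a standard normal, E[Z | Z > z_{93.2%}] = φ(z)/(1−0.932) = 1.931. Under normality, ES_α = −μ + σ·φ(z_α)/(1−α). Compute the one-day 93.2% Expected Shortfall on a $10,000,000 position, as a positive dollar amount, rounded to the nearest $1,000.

ES = −(0.13%) + 3.492% × 1.931 = 6.613%.
On $10,000,000: 0.06613 × $10,000,000 = $661,300.

$661,000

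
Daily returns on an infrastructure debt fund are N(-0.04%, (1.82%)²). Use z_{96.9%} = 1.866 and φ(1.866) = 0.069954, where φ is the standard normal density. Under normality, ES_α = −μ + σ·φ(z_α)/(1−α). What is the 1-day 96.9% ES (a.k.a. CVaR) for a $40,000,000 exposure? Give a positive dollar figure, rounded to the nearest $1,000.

$1,659,000

Tail multiplier: φ(z)/(1−α) = 0.069954 / 0.031 = 2.257.
ES = −(-0.04%) + 1.82% × 2.257 = 4.148%.
On $40,000,000: 0.04148 × $40,000,000 = $1,659,200.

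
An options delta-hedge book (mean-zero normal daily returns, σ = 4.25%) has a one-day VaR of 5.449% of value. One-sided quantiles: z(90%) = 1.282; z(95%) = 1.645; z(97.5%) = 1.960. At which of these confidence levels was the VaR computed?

Implied z = VaR/σ = 5.449 / 4.25 = 1.282.
This matches z(90%) = 1.282.

90%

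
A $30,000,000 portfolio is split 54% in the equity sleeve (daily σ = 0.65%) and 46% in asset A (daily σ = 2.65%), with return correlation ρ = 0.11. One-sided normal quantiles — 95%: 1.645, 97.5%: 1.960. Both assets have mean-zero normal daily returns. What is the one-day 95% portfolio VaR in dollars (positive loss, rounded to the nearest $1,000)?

σ_p² = 0.54²·0.65² + 0.46²·2.65² + 2·0.11·0.54·0.46·0.65·2.65 = 1.7033 (%²).
σ_p = √1.7033 = 1.305%.
VaR = 1.645 × 1.305% = 2.147%; on $30,000,000 that is $644,100.

$644,000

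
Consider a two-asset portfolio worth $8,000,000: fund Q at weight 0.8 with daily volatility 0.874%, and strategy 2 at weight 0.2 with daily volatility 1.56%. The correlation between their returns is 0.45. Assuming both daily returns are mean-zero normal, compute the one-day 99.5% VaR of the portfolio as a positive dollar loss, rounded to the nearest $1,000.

$182,000

σ_p² = 0.8²·0.874² + 0.2²·1.56² + 2·0.45·0.8·0.2·0.874·1.56 = 0.7826 (%²).
σ_p = √0.7826 = 0.885%.
At 99.5%, z = 2.576.
VaR = 2.576 × 0.885% = 2.280%; on $8,000,000 that is $182,400.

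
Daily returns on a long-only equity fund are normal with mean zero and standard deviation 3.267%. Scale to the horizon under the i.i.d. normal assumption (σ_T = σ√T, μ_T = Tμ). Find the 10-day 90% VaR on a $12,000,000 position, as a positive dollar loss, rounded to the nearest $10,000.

$1,590,000

At 90%, z = 1.282.
σ_{10d} = 3.267% × √10 = 10.331%.
VaR = 1.282 × 10.331% = 13.244%.
On $12,000,000: 0.13244 × $12,000,000 = $1,589,280.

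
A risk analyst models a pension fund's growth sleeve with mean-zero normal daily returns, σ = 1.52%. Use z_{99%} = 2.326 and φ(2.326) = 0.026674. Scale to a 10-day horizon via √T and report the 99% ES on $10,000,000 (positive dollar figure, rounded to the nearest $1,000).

σ_{10d} = 1.52% × √10 = 4.807%.
ES multiplier = φ(z)/(1−α) = 0.026674/0.01 = 2.667.
ES = 4.807% × 2.667 = 12.820%; on $10,000,000: $1,282,000.

$1,282,000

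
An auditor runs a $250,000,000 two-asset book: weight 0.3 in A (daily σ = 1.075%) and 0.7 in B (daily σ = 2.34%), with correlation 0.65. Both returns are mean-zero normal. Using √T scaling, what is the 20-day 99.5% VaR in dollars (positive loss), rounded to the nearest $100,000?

σ_p = √(0.3²·1.075² + 0.7²·2.34² + 2·0.65·0.3·0.7·1.075·2.34) = 1.864%.
σ_{20d} = 1.864% × √20 = 8.336%.
z(99.5%) = 2.576.
VaR = 2.576 × 8.336% = 21.474%; on $250,000,000 that is $53,685,000.

$53,700,000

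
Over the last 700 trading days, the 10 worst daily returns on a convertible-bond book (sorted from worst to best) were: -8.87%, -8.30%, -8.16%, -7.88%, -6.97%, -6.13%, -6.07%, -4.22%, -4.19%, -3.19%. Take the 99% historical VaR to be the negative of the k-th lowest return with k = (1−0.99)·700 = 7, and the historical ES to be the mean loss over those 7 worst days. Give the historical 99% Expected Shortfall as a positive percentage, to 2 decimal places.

The 7 worst returns sum to -52.38%.
ES = −(-52.38%) / 7 = 7.4828…% ≈ 7.48%.

7.48%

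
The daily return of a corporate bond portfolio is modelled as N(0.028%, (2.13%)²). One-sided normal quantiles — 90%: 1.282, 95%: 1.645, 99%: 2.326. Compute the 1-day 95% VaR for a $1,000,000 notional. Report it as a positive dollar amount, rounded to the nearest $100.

$34,800

VaR = −μ + z·σ = −(0.028%) + 1.645 × 2.13% = 3.476%.
On $1,000,000: 0.03476 × $1,000,000 = $34,760.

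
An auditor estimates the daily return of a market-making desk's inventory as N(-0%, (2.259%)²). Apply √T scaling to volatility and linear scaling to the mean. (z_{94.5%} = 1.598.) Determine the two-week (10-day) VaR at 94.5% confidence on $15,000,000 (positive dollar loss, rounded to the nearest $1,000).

σ_{10d} = 2.259% × √10 = 7.144%.
VaR = 1.598 × 7.144% = 11.416%.
On $15,000,000: 0.11416 × $15,000,000 = $1,712,400.

$1,712,000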